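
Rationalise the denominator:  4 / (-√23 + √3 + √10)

(10*√23 + 16*√10 + 30*√3 + 2*√690)/5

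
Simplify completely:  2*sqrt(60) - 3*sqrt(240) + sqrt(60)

2*sqrt(60) = 4*sqrt(15); 3*sqrt(240) = 12*sqrt(15); sqrt(60) = 2*sqrt(15)
Combine: (4 - 12 + 2)·sqrt(15) = -6*sqrt(15)

-6*sqrt(15)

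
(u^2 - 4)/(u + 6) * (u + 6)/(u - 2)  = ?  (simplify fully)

Factor: u^2 - 4 = (u - 2)*(u + 2)
Cancel the common factors (u + 6), (u - 2).

u + 2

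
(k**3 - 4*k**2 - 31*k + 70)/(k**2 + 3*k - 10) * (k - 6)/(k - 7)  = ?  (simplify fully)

k - 6

Factor: k**3 - 4*k**2 - 31*k + 70 = (k - 2)*(k + 5)*(k - 7);  k**2 + 3*k - 10 = (k - 2)*(k + 5)
Cancel the common factors (k + 5), (k - 7), (k - 2).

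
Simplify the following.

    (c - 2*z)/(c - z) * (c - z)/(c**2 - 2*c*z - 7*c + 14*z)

Factor: c**2 - 2*c*z - 7*c + 14*z = (c - 7)*(c - 2*z)
Cancel the common factors (c - z), (c - 2*z).

1/(c - 7)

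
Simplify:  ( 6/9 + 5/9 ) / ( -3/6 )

Numerator: 6/9 + 5/9 = 11/9
Denominator: -3/6 = -1/2
Divide: (11/9) · (-2) = -22/9

-22/9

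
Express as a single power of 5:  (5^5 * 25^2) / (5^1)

5^8

5^5 = 5^5; 25^2 = 5^4; 5^1 = 5^1
Combine exponents: 5^8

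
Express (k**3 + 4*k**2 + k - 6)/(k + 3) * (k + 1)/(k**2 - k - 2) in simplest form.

(k**2 + k - 2)/(k - 2)

Factor: k**3 + 4*k**2 + k - 6 = (k - 1)*(k + 3)*(k + 2);  k**2 - k - 2 = (k + 1)*(k - 2)
Cancel the common factors (k + 3), (k + 1).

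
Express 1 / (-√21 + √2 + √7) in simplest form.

Group as (√2 + √7) - √21; multiply by (√2 + √7) + √21, then rationalise the remaining surd.

(-6*√21 - 8*√7 - 13*√2 - 7*√6)/44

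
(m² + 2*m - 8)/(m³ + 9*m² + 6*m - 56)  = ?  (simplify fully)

1/(m + 7)

Factor: m² + 2*m - 8 = (m - 2)·(m + 4);  m³ + 9*m² + 6*m - 56 = (m + 4)·(m - 2)·(m + 7)
Cancel the common factors (m + 4), (m - 2).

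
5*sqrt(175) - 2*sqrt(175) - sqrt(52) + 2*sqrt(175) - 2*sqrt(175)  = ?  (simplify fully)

-2*sqrt(13) + 15*sqrt(7)

5*sqrt(175) = 25*sqrt(7); 2*sqrt(175) = 10*sqrt(7); sqrt(52) = 2*sqrt(13); 2*sqrt(175) = 10*sqrt(7); 2*sqrt(175) = 10*sqrt(7)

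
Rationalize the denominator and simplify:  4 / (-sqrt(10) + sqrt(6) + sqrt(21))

Group as (sqrt(6) + sqrt(21)) - sqrt(10); multiply by (sqrt(6) + sqrt(21)) + sqrt(10), then rationalise the remaining surd.

(-68*sqrt(10) - 20*sqrt(21) + 100*sqrt(6) + 48*sqrt(35))/215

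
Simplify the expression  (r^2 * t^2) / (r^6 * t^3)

Quotient: (r^-4) * (t^-1)

1/(r^4*t)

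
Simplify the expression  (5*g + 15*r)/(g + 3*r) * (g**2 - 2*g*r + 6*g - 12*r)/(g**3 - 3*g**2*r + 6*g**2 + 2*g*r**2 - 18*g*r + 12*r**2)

-5/(-g + r)

Factor: 5*g + 15*r = 5*(g + 3*r);  g**2 - 2*g*r + 6*g - 12*r = (g + 6)*(g - 2*r);  g**3 - 3*g**2*r + 6*g**2 + 2*g*r**2 - 18*g*r + 12*r**2 = (g - r)*(g - 2*r)*(g + 6)
Cancel the common factors (g + 3*r), (g + 6), (g - 2*r).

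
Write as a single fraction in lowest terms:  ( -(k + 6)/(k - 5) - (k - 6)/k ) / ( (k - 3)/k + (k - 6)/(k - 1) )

(-2*k³ + 7*k² - 35*k + 30)/(2*k³ - 20*k² + 53*k - 15)

Numerator: -(k + 6)/(k - 5) - (k - 6)/k = (-2*k² + 5*k - 30)/(k² - 5*k)
Denominator: (k - 3)/k + (k - 6)/(k - 1) = (2*k² - 10*k + 3)/(k² - k)
Divide: ((-2*k² + 5*k - 30)/(k² - 5*k)) · ((k² - k)/(2*k² - 10*k + 3)) = (-2*k³ + 7*k² - 35*k + 30)/(2*k³ - 20*k² + 53*k - 15)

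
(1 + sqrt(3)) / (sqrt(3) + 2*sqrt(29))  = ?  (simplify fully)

Multiply numerator and denominator by -2*sqrt(29) + sqrt(3).
Denominator becomes -113; numerator becomes -2*sqrt(87) - 2*sqrt(29) + sqrt(3) + 3.

(-3 - sqrt(3) + 2*sqrt(29) + 2*sqrt(87))/113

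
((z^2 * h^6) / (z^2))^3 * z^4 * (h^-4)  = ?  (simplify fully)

h^14*z^4

Inside the bracket: h^6
Raise to the power 3: h^18
Multiply by z^4 * (h^-4): add exponents.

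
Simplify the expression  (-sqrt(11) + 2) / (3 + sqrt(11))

(-17 + 5*sqrt(11))/2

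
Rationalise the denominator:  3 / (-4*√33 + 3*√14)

(-4*√33 - 3*√14)/134

Multiply numerator and denominator by 3*√14 + 4*√33.
Denominator becomes -402; numerator becomes 9*√14 + 12*√33.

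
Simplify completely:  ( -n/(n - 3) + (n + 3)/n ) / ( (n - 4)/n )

-9/(n^2 - 7*n + 12)

Numerator: -n/(n - 3) + (n + 3)/n = -9/(n^2 - 3*n)
Denominator: (n - 4)/n = (n - 4)/n
Divide: (-9/(n^2 - 3*n)) · (n/(n - 4)) = -9/(n^2 - 7*n + 12)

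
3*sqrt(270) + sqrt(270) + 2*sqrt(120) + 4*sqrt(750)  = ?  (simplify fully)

36*sqrt(30)

3*sqrt(270) = 9*sqrt(30); sqrt(270) = 3*sqrt(30); 2*sqrt(120) = 4*sqrt(30); 4*sqrt(750) = 20*sqrt(30)
Combine: (9 + 3 + 4 + 20)·sqrt(30) = 36*sqrt(30)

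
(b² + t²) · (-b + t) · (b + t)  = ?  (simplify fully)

-b⁴ + t⁴

(t+b)(t-b) = -b² + t²; continue pairing.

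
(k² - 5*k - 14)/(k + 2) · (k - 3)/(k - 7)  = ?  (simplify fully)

k - 3

Factor: k² - 5*k - 14 = (k + 2)·(k - 7)
Cancel the common factors (k + 2), (k - 7).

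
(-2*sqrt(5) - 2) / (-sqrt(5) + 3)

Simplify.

-2*sqrt(5) - 4

Multiply numerator and denominator by sqrt(5) + 3.
Denominator becomes 4; numerator becomes -8*sqrt(5) - 16.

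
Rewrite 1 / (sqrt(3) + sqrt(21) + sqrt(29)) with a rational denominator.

Group as (sqrt(3) + sqrt(21)) + sqrt(29); multiply by (sqrt(3) + sqrt(21)) - sqrt(29), then rationalise the remaining surd.

(-6*sqrt(203) - 5*sqrt(29) + 11*sqrt(21) + 47*sqrt(3))/227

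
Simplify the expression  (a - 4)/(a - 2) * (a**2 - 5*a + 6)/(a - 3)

Factor: a**2 - 5*a + 6 = (a - 3)*(a - 2)
Cancel the common factors (a - 2), (a - 3).

a - 4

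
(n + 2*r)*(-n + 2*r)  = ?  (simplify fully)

-n**2 + 4*r**2

(2*r)**2 - (n)**2 = -n**2 + 4*r**2.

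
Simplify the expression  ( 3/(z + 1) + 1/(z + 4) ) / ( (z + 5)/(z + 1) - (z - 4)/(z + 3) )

Numerator: 3/(z + 1) + 1/(z + 4) = (4*z + 13)/(z² + 5*z + 4)
Denominator: (z + 5)/(z + 1) - (z - 4)/(z + 3) = (11*z + 19)/(z² + 4*z + 3)
Divide: ((4*z + 13)/(z² + 5*z + 4)) · ((z² + 4*z + 3)/(11*z + 19)) = (4*z² + 25*z + 39)/(11*z² + 63*z + 76)

(4*z² + 25*z + 39)/(11*z² + 63*z + 76)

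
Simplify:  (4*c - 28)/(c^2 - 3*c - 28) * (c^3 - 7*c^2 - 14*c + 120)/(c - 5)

Factor: 4*c - 28 = 4*(c - 7);  c^2 - 3*c - 28 = (c - 7)*(c + 4);  c^3 - 7*c^2 - 14*c + 120 = (c + 4)*(c - 5)*(c - 6)
Cancel the common factors (c + 4), (c - 7), (c - 5).

4*c - 24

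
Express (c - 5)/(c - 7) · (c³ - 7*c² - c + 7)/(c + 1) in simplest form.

c² - 6*c + 5

Factor: c³ - 7*c² - c + 7 = (c - 7)·(c + 1)·(c - 1)
Cancel the common factors (c + 1), (c - 7).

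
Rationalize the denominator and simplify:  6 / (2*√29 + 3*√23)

(-12*√29 + 18*√23)/91

Multiply numerator and denominator by -3*√23 + 2*√29.
Denominator becomes -91; numerator becomes -18*√23 + 12*√29.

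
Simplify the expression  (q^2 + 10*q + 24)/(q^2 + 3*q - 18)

Factor: q^2 + 10*q + 24 = (q + 4)*(q + 6);  q^2 + 3*q - 18 = (q + 6)*(q - 3)
Cancel the common factor (q + 6).

(q + 4)/(q - 3)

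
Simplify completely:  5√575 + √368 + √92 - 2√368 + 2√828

5√575 = 25*√23; √368 = 4*√23; √92 = 2*√23; 2√368 = 8*√23; 2√828 = 12*√23
Combine: (25 + 4 + 2 - 8 + 12)·√23 = 35*√23

35*√23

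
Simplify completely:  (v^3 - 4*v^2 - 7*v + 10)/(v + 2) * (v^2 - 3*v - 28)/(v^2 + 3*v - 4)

v^2 - 12*v + 35

Factor: v^3 - 4*v^2 - 7*v + 10 = (v - 1)*(v + 2)*(v - 5);  v^2 - 3*v - 28 = (v + 4)*(v - 7);  v^2 + 3*v - 4 = (v + 4)*(v - 1)
Cancel the common factors (v + 2), (v + 4), (v - 1).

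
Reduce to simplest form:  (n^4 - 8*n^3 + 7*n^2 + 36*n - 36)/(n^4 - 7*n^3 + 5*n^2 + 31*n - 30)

(n - 6)/(n - 5)

Factor: n^4 - 8*n^3 + 7*n^2 + 36*n - 36 = (n + 2)*(n - 6)*(n - 1)*(n - 3);  n^4 - 7*n^3 + 5*n^2 + 31*n - 30 = (n - 3)*(n - 1)*(n - 5)*(n + 2)
Cancel the common factors (n - 1), (n - 3), (n + 2).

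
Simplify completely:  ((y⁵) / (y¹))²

y⁸

Inside the bracket: y⁴
Raise to the power 2: y⁸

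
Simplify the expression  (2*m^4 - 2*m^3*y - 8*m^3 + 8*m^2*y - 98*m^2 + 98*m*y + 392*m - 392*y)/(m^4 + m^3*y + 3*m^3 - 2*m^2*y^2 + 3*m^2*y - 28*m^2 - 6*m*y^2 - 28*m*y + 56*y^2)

Factor: 2*m^4 - 2*m^3*y - 8*m^3 + 8*m^2*y - 98*m^2 + 98*m*y + 392*m - 392*y = 2*(m - 4)*(m + 7)*(m - y)*(m - 7);  m^4 + m^3*y + 3*m^3 - 2*m^2*y^2 + 3*m^2*y - 28*m^2 - 6*m*y^2 - 28*m*y + 56*y^2 = (m + 7)*(m - 4)*(m + 2*y)*(m - y)
Cancel the common factors (m - 4), (m + 7), (m - y).

(2*m - 14)/(m + 2*y)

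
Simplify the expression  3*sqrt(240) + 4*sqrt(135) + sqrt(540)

30*sqrt(15)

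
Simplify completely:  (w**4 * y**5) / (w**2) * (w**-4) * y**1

y**6/w**2

Quotient: w**2 * y**5
Multiply by (w**-4) * y**1: add exponents.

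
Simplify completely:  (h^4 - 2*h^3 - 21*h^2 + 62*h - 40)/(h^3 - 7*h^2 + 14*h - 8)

h + 5

Factor: h^4 - 2*h^3 - 21*h^2 + 62*h - 40 = (h + 5)*(h - 4)*(h - 1)*(h - 2);  h^3 - 7*h^2 + 14*h - 8 = (h - 4)*(h - 2)*(h - 1)
Cancel the common factors (h - 2), (h - 4), (h - 1).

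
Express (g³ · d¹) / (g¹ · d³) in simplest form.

Quotient: g² · (d^-2)

g²/d²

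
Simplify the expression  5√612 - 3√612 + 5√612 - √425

37*√17

5√612 = 30*√17; 3√612 = 18*√17; 5√612 = 30*√17; √425 = 5*√17
Combine: (30 - 18 + 30 - 5)·√17 = 37*√17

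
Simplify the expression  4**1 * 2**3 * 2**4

2**9

4**1 = 2**2; 2**3 = 2**3; 2**4 = 2**4
Combine exponents: 2**9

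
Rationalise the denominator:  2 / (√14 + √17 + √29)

(-√6902 + √29 + 13*√17 + 16*√14)/237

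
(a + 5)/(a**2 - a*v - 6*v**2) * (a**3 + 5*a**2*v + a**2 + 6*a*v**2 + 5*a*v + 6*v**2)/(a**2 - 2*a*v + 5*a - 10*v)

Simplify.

Factor: a**2 - a*v - 6*v**2 = (a - 3*v)*(a + 2*v);  a**3 + 5*a**2*v + a**2 + 6*a*v**2 + 5*a*v + 6*v**2 = (a + 2*v)*(a + 1)*(a + 3*v);  a**2 - 2*a*v + 5*a - 10*v = (a + 5)*(a - 2*v)
Cancel the common factors (a + 2*v), (a + 5).

(a**2 + 3*a*v + a + 3*v)/(a**2 - 5*a*v + 6*v**2)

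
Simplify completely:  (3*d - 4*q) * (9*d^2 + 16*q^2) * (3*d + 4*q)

Telescope via difference of squares: ((3*d)+(4*q))((3*d)-(4*q)) = 9*d^2 - 16*q^2, then repeat with the next factor.

81*d^4 - 256*q^4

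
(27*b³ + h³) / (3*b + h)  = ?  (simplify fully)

Apply the sum-of-cubes factorisation and cancel (3*b + h).

9*b² - 3*b*h + h²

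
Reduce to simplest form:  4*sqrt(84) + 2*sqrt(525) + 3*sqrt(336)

4*sqrt(84) = 8*sqrt(21); 2*sqrt(525) = 10*sqrt(21); 3*sqrt(336) = 12*sqrt(21)
Combine: (8 + 10 + 12)·sqrt(21) = 30*sqrt(21)

30*sqrt(21)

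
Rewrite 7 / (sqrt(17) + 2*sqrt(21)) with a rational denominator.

(-7*sqrt(17) + 14*sqrt(21))/67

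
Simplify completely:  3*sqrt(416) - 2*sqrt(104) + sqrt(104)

10*sqrt(26)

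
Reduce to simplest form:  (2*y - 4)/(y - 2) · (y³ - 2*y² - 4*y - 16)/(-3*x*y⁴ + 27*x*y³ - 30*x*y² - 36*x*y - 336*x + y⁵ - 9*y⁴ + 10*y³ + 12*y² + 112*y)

Factor: 2*y - 4 = 2·(y - 2);  y³ - 2*y² - 4*y - 16 = (y² + 2*y + 4)·(y - 4);  -3*x*y⁴ + 27*x*y³ - 30*x*y² - 36*x*y - 336*x + y⁵ - 9*y⁴ + 10*y³ + 12*y² + 112*y = (y - 4)·(y² + 2*y + 4)·(y - 7)·(-3*x + y)
Cancel the common factors (y² + 2*y + 4), (y - 4), (y - 2).

-2/(3*x*y - 21*x - y² + 7*y)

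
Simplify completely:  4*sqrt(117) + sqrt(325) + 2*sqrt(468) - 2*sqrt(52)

4*sqrt(117) = 12*sqrt(13); sqrt(325) = 5*sqrt(13); 2*sqrt(468) = 12*sqrt(13); 2*sqrt(52) = 4*sqrt(13)
Combine: (12 + 5 + 12 - 4)·sqrt(13) = 25*sqrt(13)

25*sqrt(13)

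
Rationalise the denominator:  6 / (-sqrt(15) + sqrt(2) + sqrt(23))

(-5*sqrt(15) - 3*sqrt(23) + 18*sqrt(2) + sqrt(690))/7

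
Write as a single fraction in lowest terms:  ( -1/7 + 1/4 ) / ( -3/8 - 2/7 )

-6/37

Numerator: -1/7 + 1/4 = 3/28
Denominator: -3/8 - 2/7 = -37/56
Divide: (3/28) · (-56/37) = -6/37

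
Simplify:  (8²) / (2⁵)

2^1

8² = 2^6; 2⁵ = 2^5
Combine exponents: 2^1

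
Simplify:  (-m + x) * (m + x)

Telescope via difference of squares: (x+m)(x-m) = -m^2 + x^2.

-m^2 + x^2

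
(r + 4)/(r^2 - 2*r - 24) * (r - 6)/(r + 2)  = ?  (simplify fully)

Factor: r^2 - 2*r - 24 = (r + 4)*(r - 6)
Cancel the common factors (r - 6), (r + 4).

1/(r + 2)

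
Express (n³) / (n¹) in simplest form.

n²

Quotient: n²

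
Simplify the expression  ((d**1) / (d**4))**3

Inside the bracket: (d**-3)
Raise to the power 3: (d**-9)

d**(-9)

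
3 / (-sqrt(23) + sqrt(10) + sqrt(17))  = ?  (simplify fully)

(-6*sqrt(23) + 24*sqrt(17) + 45*sqrt(10) + 3*sqrt(3910))/332

Group as (sqrt(10) + sqrt(17)) - sqrt(23); multiply by (sqrt(10) + sqrt(17)) + sqrt(23), then rationalise the remaining surd.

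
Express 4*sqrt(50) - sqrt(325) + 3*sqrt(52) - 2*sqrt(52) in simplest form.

-3*sqrt(13) + 20*sqrt(2)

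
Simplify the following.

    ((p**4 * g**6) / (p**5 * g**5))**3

g**3/p**3

Inside the bracket: (p**-1) * g**1
Raise to the power 3: (p**-3) * g**3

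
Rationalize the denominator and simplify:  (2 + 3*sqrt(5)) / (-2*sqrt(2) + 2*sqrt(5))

(2*sqrt(2) + 2*sqrt(5) + 3*sqrt(10) + 15)/6

Multiply numerator and denominator by 2*sqrt(2) + 2*sqrt(5).
Denominator becomes 12; numerator becomes 4*sqrt(2) + 4*sqrt(5) + 6*sqrt(10) + 30.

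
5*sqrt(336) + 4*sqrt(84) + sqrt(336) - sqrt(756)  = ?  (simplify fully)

26*sqrt(21)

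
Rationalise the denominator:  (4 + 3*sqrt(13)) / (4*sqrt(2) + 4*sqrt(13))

(-3*sqrt(26) - 4*sqrt(2) + 4*sqrt(13) + 39)/44

Multiply numerator and denominator by -4*sqrt(2) + 4*sqrt(13).
Denominator becomes 176; numerator becomes -12*sqrt(26) - 16*sqrt(2) + 16*sqrt(13) + 156.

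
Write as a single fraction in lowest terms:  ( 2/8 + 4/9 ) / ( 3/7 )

Numerator: 2/8 + 4/9 = 25/36
Denominator: 3/7 = 3/7
Divide: (25/36) · (7/3) = 175/108

175/108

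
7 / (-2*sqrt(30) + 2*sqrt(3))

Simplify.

Multiply numerator and denominator by 2*sqrt(3) + 2*sqrt(30).
Denominator becomes -108; numerator becomes 14*sqrt(3) + 14*sqrt(30).

(-7*sqrt(30) - 7*sqrt(3))/54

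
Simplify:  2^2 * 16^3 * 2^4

2^2 = 2^2; 16^3 = 2^12; 2^4 = 2^4
Combine exponents: 2^18

2^18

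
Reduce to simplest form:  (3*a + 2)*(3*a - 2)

9*a^2 - 4

Difference of squares with P = 3*a, Q = 2.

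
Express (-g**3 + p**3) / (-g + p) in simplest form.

g**2 + g*p + p**2

Apply the difference-of-cubes factorisation and cancel (-g + p).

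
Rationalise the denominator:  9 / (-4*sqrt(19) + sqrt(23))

(-36*sqrt(19) - 9*sqrt(23))/281

Multiply numerator and denominator by sqrt(23) + 4*sqrt(19).
Denominator becomes -281; numerator becomes 9*sqrt(23) + 36*sqrt(19).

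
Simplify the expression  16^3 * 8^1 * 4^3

2^21

16^3 = 2^12; 8^1 = 2^3; 4^3 = 2^6
Combine exponents: 2^21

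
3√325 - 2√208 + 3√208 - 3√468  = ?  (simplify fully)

3√325 = 15*√13; 2√208 = 8*√13; 3√208 = 12*√13; 3√468 = 18*√13
Combine: (15 - 8 + 12 - 18)·√13 = √13

√13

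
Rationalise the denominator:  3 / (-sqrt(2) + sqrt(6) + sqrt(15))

Group as (sqrt(6) + sqrt(15)) - sqrt(2); multiply by (sqrt(6) + sqrt(15)) + sqrt(2), then rationalise the remaining surd.

-33*sqrt(6) - 36*sqrt(5) + 57*sqrt(2) + 21*sqrt(15)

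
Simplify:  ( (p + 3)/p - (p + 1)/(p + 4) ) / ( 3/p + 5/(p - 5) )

(6*p^2 - 18*p - 60)/(8*p^2 + 17*p - 60)

Numerator: (p + 3)/p - (p + 1)/(p + 4) = (6*p + 12)/(p^2 + 4*p)
Denominator: 3/p + 5/(p - 5) = (8*p - 15)/(p^2 - 5*p)
Divide: ((6*p + 12)/(p^2 + 4*p)) · ((p^2 - 5*p)/(8*p - 15)) = (6*p^2 - 18*p - 60)/(8*p^2 + 17*p - 60)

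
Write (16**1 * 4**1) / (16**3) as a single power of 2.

16**1 = 2**4; 4**1 = 2**2; 16**3 = 2**12
Combine exponents: 2**(-6)

2**(-6)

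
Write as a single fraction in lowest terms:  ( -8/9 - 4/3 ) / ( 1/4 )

Numerator: -8/9 - 4/3 = -20/9
Denominator: 1/4 = 1/4
Divide: (-20/9) · (4) = -80/9

-80/9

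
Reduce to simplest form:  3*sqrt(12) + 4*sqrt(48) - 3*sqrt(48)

10*sqrt(3)

3*sqrt(12) = 6*sqrt(3); 4*sqrt(48) = 16*sqrt(3); 3*sqrt(48) = 12*sqrt(3)
Combine: (6 + 16 - 12)·sqrt(3) = 10*sqrt(3)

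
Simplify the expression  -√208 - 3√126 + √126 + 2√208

-6*√14 + 4*√13

√208 = 4*√13; 3√126 = 9*√14; √126 = 3*√14; 2√208 = 8*√13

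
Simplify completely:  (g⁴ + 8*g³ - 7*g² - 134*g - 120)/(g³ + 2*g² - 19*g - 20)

Factor: g⁴ + 8*g³ - 7*g² - 134*g - 120 = (g - 4)·(g + 5)·(g + 1)·(g + 6);  g³ + 2*g² - 19*g - 20 = (g + 5)·(g + 1)·(g - 4)
Cancel the common factors (g - 4), (g + 1), (g + 5).

g + 6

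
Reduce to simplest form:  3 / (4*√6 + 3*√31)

Multiply numerator and denominator by -3*√31 + 4*√6.
Denominator becomes -183; numerator becomes -9*√31 + 12*√6.

(-4*√6 + 3*√31)/61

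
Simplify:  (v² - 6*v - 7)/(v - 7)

v + 1

Factor: v² - 6*v - 7 = (v - 7)·(v + 1)
Cancel the common factor (v - 7).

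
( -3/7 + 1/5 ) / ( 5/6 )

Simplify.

Numerator: -3/7 + 1/5 = -8/35
Denominator: 5/6 = 5/6
Divide: (-8/35) · (6/5) = -48/175

-48/175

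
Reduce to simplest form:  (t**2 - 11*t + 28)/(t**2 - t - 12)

(t - 7)/(t + 3)

Factor: t**2 - 11*t + 28 = (t - 7)*(t - 4);  t**2 - t - 12 = (t + 3)*(t - 4)
Cancel the common factor (t - 4).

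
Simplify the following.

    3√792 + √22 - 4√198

7*√22

3√792 = 18*√22; √22 = √22; 4√198 = 12*√22
Combine: (18 + 1 - 12)·√22 = 7*√22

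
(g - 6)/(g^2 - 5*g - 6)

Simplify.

1/(g + 1)

Factor: g^2 - 5*g - 6 = (g - 6)*(g + 1)
Cancel the common factor (g - 6).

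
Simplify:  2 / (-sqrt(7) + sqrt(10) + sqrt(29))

(-16*sqrt(7) - 6*sqrt(29) + 13*sqrt(10) + sqrt(2030))/34

Group as (sqrt(10) + sqrt(29)) - sqrt(7); multiply by (sqrt(10) + sqrt(29)) + sqrt(7), then rationalise the remaining surd.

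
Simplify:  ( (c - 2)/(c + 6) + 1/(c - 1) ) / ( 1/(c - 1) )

Numerator: (c - 2)/(c + 6) + 1/(c - 1) = (c**2 - 2*c + 8)/(c**2 + 5*c - 6)
Denominator: 1/(c - 1) = 1/(c - 1)
Divide: ((c**2 - 2*c + 8)/(c**2 + 5*c - 6)) · (c - 1) = (c**2 - 2*c + 8)/(c + 6)

(c**2 - 2*c + 8)/(c + 6)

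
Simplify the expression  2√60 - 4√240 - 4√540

2√60 = 4*√15; 4√240 = 16*√15; 4√540 = 24*√15
Combine: (4 - 16 - 24)·√15 = -36*√15

-36*√15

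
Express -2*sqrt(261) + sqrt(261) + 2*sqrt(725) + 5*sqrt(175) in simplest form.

2*sqrt(261) = 6*sqrt(29); sqrt(261) = 3*sqrt(29); 2*sqrt(725) = 10*sqrt(29); 5*sqrt(175) = 25*sqrt(7)

7*sqrt(29) + 25*sqrt(7)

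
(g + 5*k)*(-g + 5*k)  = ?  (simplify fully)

-g**2 + 25*k**2

Difference of squares with P = 5*k, Q = g.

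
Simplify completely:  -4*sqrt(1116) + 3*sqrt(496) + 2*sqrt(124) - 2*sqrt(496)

4*sqrt(1116) = 24*sqrt(31); 3*sqrt(496) = 12*sqrt(31); 2*sqrt(124) = 4*sqrt(31); 2*sqrt(496) = 8*sqrt(31)
Combine: (-24 + 12 + 4 - 8)·sqrt(31) = -16*sqrt(31)

-16*sqrt(31)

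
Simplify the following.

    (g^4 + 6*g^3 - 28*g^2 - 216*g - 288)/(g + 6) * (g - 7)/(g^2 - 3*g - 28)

Factor: g^4 + 6*g^3 - 28*g^2 - 216*g - 288 = (g + 4)*(g + 2)*(g - 6)*(g + 6);  g^2 - 3*g - 28 = (g - 7)*(g + 4)
Cancel the common factors (g + 4), (g - 7), (g + 6).

g^2 - 4*g - 12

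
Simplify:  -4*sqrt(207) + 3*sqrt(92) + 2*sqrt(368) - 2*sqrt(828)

-10*sqrt(23)

4*sqrt(207) = 12*sqrt(23); 3*sqrt(92) = 6*sqrt(23); 2*sqrt(368) = 8*sqrt(23); 2*sqrt(828) = 12*sqrt(23)
Combine: (-12 + 6 + 8 - 12)·sqrt(23) = -10*sqrt(23)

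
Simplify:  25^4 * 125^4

5^20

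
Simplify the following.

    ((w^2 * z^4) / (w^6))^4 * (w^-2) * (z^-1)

z^15/w^18

Inside the bracket: (w^-4) * z^4
Raise to the power 4: (w^-16) * z^16
Multiply by (w^-2) * (z^-1): add exponents.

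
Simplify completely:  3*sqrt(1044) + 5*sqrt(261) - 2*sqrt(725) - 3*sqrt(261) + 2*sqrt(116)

18*sqrt(29)

3*sqrt(1044) = 18*sqrt(29); 5*sqrt(261) = 15*sqrt(29); 2*sqrt(725) = 10*sqrt(29); 3*sqrt(261) = 9*sqrt(29); 2*sqrt(116) = 4*sqrt(29)
Combine: (18 + 15 - 10 - 9 + 4)·sqrt(29) = 18*sqrt(29)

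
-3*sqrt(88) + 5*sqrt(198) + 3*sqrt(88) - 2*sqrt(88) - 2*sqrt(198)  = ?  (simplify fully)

3*sqrt(88) = 6*sqrt(22); 5*sqrt(198) = 15*sqrt(22); 3*sqrt(88) = 6*sqrt(22); 2*sqrt(88) = 4*sqrt(22); 2*sqrt(198) = 6*sqrt(22)
Combine: (-6 + 15 + 6 - 4 - 6)·sqrt(22) = 5*sqrt(22)

5*sqrt(22)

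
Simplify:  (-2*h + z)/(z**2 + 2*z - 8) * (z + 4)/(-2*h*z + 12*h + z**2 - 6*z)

Factor: z**2 + 2*z - 8 = (z - 2)*(z + 4);  -2*h*z + 12*h + z**2 - 6*z = (z - 6)*(-2*h + z)
Cancel the common factors (-2*h + z), (z + 4).

1/(z**2 - 8*z + 12)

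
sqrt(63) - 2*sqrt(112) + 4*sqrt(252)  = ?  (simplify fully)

sqrt(63) = 3*sqrt(7); 2*sqrt(112) = 8*sqrt(7); 4*sqrt(252) = 24*sqrt(7)
Combine: (3 - 8 + 24)·sqrt(7) = 19*sqrt(7)

19*sqrt(7)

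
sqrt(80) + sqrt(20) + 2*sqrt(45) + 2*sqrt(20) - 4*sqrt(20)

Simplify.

8*sqrt(5)

sqrt(80) = 4*sqrt(5); sqrt(20) = 2*sqrt(5); 2*sqrt(45) = 6*sqrt(5); 2*sqrt(20) = 4*sqrt(5); 4*sqrt(20) = 8*sqrt(5)
Combine: (4 + 2 + 6 + 4 - 8)·sqrt(5) = 8*sqrt(5)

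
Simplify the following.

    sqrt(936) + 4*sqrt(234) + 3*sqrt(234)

sqrt(936) = 6*sqrt(26); 4*sqrt(234) = 12*sqrt(26); 3*sqrt(234) = 9*sqrt(26)
Combine: (6 + 12 + 9)·sqrt(26) = 27*sqrt(26)

27*sqrt(26)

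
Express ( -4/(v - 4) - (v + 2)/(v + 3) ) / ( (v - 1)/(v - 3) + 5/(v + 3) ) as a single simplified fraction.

(-v**3 + v**2 + 2*v + 12)/(v**3 + 3*v**2 - 46*v + 72)

Numerator: -4/(v - 4) - (v + 2)/(v + 3) = (-v**2 - 2*v - 4)/(v**2 - v - 12)
Denominator: (v - 1)/(v - 3) + 5/(v + 3) = (v**2 + 7*v - 18)/(v**2 - 9)
Divide: ((-v**2 - 2*v - 4)/(v**2 - v - 12)) · ((v**2 - 9)/(v**2 + 7*v - 18)) = (-v**3 + v**2 + 2*v + 12)/(v**3 + 3*v**2 - 46*v + 72)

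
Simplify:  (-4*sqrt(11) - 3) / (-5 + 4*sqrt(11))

Multiply numerator and denominator by -4*sqrt(11) - 5.
Denominator becomes -151; numerator becomes 32*sqrt(11) + 191.

(-191 - 32*sqrt(11))/151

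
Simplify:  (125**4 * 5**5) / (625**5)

125**4 = 5**12; 5**5 = 5**5; 625**5 = 5**20
Combine exponents: 5**(-3)

5**(-3)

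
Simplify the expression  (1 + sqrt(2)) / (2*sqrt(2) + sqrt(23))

Multiply numerator and denominator by -sqrt(23) + 2*sqrt(2).
Denominator becomes -15; numerator becomes -sqrt(46) - sqrt(23) + 2*sqrt(2) + 4.

(-4 - 2*sqrt(2) + sqrt(23) + sqrt(46))/15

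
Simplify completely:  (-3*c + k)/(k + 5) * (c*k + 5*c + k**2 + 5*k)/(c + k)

-3*c + k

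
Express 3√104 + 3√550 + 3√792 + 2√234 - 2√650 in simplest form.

2*√26 + 33*√22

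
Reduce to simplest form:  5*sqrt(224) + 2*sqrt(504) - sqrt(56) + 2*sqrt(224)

38*sqrt(14)

5*sqrt(224) = 20*sqrt(14); 2*sqrt(504) = 12*sqrt(14); sqrt(56) = 2*sqrt(14); 2*sqrt(224) = 8*sqrt(14)
Combine: (20 + 12 - 2 + 8)·sqrt(14) = 38*sqrt(14)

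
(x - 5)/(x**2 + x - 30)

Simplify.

1/(x + 6)

Factor: x**2 + x - 30 = (x - 5)*(x + 6)
Cancel the common factor (x - 5).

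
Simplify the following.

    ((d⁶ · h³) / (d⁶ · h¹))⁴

h⁸

Inside the bracket: h²
Raise to the power 4: h⁸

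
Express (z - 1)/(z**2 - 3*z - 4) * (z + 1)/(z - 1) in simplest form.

Factor: z**2 - 3*z - 4 = (z - 4)*(z + 1)
Cancel the common factors (z - 1), (z + 1).

1/(z - 4)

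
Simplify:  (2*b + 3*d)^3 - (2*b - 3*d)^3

72*b^2*d + 54*d^3

Only the odd-power cross terms survive.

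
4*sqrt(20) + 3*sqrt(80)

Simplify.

4*sqrt(20) = 8*sqrt(5); 3*sqrt(80) = 12*sqrt(5)
Combine: (8 + 12)·sqrt(5) = 20*sqrt(5)

20*sqrt(5)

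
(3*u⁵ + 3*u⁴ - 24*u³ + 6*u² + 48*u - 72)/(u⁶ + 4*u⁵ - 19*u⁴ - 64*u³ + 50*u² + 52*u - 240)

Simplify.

Factor: 3*u⁵ + 3*u⁴ - 24*u³ + 6*u² + 48*u - 72 = 3·(u² - 2*u + 2)·(u - 2)·(u + 2)·(u + 3);  u⁶ + 4*u⁵ - 19*u⁴ - 64*u³ + 50*u² + 52*u - 240 = (u + 2)·(u + 5)·(u + 3)·(u² - 2*u + 2)·(u - 4)
Cancel the common factors (u² - 2*u + 2), (u + 2), (u + 3).

(3*u - 6)/(u² + u - 20)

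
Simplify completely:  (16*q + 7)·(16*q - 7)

256*q² - 49

Difference of squares with P = 16*q, Q = 7.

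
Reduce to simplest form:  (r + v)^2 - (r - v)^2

Only the odd-power cross terms survive.

4*r*v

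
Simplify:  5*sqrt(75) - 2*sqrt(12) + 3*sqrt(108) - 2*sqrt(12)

35*sqrt(3)

5*sqrt(75) = 25*sqrt(3); 2*sqrt(12) = 4*sqrt(3); 3*sqrt(108) = 18*sqrt(3); 2*sqrt(12) = 4*sqrt(3)
Combine: (25 - 4 + 18 - 4)·sqrt(3) = 35*sqrt(3)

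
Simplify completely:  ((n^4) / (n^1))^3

Inside the bracket: n^3
Raise to the power 3: n^9

n^9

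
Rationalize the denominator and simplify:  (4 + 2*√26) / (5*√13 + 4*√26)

Multiply numerator and denominator by -5*√13 + 4*√26.
Denominator becomes 91; numerator becomes -130*√2 - 20*√13 + 16*√26 + 208.

(-130*√2 - 20*√13 + 16*√26 + 208)/91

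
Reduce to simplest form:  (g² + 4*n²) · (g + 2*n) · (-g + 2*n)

((2*n)+g)((2*n)-g) = -g² + 4*n²; continue pairing.

-g⁴ + 16*n⁴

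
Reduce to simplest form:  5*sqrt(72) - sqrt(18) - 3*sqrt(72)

9*sqrt(2)

5*sqrt(72) = 30*sqrt(2); sqrt(18) = 3*sqrt(2); 3*sqrt(72) = 18*sqrt(2)
Combine: (30 - 3 - 18)·sqrt(2) = 9*sqrt(2)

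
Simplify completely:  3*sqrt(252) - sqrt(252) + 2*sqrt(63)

18*sqrt(7)

3*sqrt(252) = 18*sqrt(7); sqrt(252) = 6*sqrt(7); 2*sqrt(63) = 6*sqrt(7)
Combine: (18 - 6 + 6)·sqrt(7) = 18*sqrt(7)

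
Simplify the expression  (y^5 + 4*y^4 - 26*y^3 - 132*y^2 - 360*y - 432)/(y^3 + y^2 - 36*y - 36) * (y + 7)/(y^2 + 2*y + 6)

(y^2 + 9*y + 14)/(y + 1)

Factor: y^5 + 4*y^4 - 26*y^3 - 132*y^2 - 360*y - 432 = (y - 6)*(y^2 + 2*y + 6)*(y + 2)*(y + 6);  y^3 + y^2 - 36*y - 36 = (y + 1)*(y + 6)*(y - 6)
Cancel the common factors (y^2 + 2*y + 6), (y - 6), (y + 6).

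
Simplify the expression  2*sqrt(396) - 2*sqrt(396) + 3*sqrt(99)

2*sqrt(396) = 12*sqrt(11); 2*sqrt(396) = 12*sqrt(11); 3*sqrt(99) = 9*sqrt(11)
Combine: (12 - 12 + 9)·sqrt(11) = 9*sqrt(11)

9*sqrt(11)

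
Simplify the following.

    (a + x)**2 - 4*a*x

Expanding gives a**2 - 2*a*x + x**2, a perfect square.

(a - x)**2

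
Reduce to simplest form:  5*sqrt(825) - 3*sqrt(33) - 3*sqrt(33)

19*sqrt(33)

5*sqrt(825) = 25*sqrt(33); 3*sqrt(33) = 3*sqrt(33); 3*sqrt(33) = 3*sqrt(33)
Combine: (25 - 3 - 3)·sqrt(33) = 19*sqrt(33)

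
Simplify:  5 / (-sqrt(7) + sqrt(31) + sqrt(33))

(-285*sqrt(7) + 25*sqrt(33) + 45*sqrt(31) + 10*sqrt(7161))/843

Group as (sqrt(31) + sqrt(33)) - sqrt(7); multiply by (sqrt(31) + sqrt(33)) + sqrt(7), then rationalise the remaining surd.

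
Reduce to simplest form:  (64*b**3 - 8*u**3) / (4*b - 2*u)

16*b**2 + 8*b*u + 4*u**2

Apply the difference-of-cubes factorisation and cancel (4*b - 2*u).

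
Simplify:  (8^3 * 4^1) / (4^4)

8^3 = 2^9; 4^1 = 2^2; 4^4 = 2^8
Combine exponents: 2^3

2^3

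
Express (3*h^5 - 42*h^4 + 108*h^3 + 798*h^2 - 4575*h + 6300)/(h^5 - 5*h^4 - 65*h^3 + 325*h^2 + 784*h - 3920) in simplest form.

(3*h^2 + 6*h - 45)/(h^2 + 11*h + 28)

Factor: 3*h^5 - 42*h^4 + 108*h^3 + 798*h^2 - 4575*h + 6300 = 3*(h - 5)*(h - 3)*(h + 5)*(h - 7)*(h - 4);  h^5 - 5*h^4 - 65*h^3 + 325*h^2 + 784*h - 3920 = (h - 5)*(h - 7)*(h + 4)*(h + 7)*(h - 4)
Cancel the common factors (h - 4), (h - 5), (h - 7).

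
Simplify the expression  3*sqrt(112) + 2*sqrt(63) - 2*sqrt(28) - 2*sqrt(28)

10*sqrt(7)

3*sqrt(112) = 12*sqrt(7); 2*sqrt(63) = 6*sqrt(7); 2*sqrt(28) = 4*sqrt(7); 2*sqrt(28) = 4*sqrt(7)
Combine: (12 + 6 - 4 - 4)·sqrt(7) = 10*sqrt(7)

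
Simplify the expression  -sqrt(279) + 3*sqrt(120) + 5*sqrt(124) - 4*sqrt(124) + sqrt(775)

4*sqrt(31) + 6*sqrt(30)

sqrt(279) = 3*sqrt(31); 3*sqrt(120) = 6*sqrt(30); 5*sqrt(124) = 10*sqrt(31); 4*sqrt(124) = 8*sqrt(31); sqrt(775) = 5*sqrt(31)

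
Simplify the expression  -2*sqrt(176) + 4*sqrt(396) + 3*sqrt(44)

22*sqrt(11)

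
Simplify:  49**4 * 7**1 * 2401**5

49**4 = 7**8; 7**1 = 7**1; 2401**5 = 7**20
Combine exponents: 7**29

7**29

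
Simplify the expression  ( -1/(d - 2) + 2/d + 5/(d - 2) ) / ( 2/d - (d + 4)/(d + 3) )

Numerator: -1/(d - 2) + 2/d + 5/(d - 2) = (6*d - 4)/(d**2 - 2*d)
Denominator: 2/d - (d + 4)/(d + 3) = (-d**2 - 2*d + 6)/(d**2 + 3*d)
Divide: ((6*d - 4)/(d**2 - 2*d)) · ((d**2 + 3*d)/(-d**2 - 2*d + 6)) = (-6*d**2 - 14*d + 12)/(d**3 - 10*d + 12)

(-6*d**2 - 14*d + 12)/(d**3 - 10*d + 12)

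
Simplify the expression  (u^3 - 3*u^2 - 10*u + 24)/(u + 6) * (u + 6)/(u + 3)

Factor: u^3 - 3*u^2 - 10*u + 24 = (u - 4)*(u + 3)*(u - 2)
Cancel the common factors (u + 6), (u + 3).

u^2 - 6*u + 8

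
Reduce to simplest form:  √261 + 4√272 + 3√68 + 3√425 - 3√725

-12*√29 + 37*√17

√261 = 3*√29; 4√272 = 16*√17; 3√68 = 6*√17; 3√425 = 15*√17; 3√725 = 15*√29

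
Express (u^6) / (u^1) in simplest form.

Quotient: u^5

u^5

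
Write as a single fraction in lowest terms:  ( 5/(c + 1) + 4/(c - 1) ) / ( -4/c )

Numerator: 5/(c + 1) + 4/(c - 1) = (9*c - 1)/(c^2 - 1)
Denominator: -4/c = -4/c
Divide: ((9*c - 1)/(c^2 - 1)) · (-c/4) = (-9*c^2 + c)/(4*c^2 - 4)

(-9*c^2 + c)/(4*c^2 - 4)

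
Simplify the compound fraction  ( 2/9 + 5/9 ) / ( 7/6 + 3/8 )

56/111

Numerator: 2/9 + 5/9 = 7/9
Denominator: 7/6 + 3/8 = 37/24
Divide: (7/9) · (24/37) = 56/111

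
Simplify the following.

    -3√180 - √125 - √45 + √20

3√180 = 18*√5; √125 = 5*√5; √45 = 3*√5; √20 = 2*√5
Combine: (-18 - 5 - 3 + 2)·√5 = -24*√5

-24*√5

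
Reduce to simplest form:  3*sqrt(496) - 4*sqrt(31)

8*sqrt(31)

3*sqrt(496) = 12*sqrt(31); 4*sqrt(31) = 4*sqrt(31)
Combine: (12 - 4)·sqrt(31) = 8*sqrt(31)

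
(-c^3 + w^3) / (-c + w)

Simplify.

Factor as (a-b)(a^2+ab+b^2) with a=w, b=c.

c^2 + c*w + w^2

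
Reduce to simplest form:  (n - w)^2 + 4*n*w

Expanding gives n^2 + 2*n*w + w^2, a perfect square.

(n + w)^2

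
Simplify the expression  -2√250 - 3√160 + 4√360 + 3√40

8*√10

2√250 = 10*√10; 3√160 = 12*√10; 4√360 = 24*√10; 3√40 = 6*√10
Combine: (-10 - 12 + 24 + 6)·√10 = 8*√10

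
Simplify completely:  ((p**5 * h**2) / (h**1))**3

Inside the bracket: p**5 * h**1
Raise to the power 3: p**15 * h**3

h**3*p**15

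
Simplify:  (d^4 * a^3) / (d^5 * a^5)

Quotient: (d^-1) * (a^-2)

1/(a^2*d)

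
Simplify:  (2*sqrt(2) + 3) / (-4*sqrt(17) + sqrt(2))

Multiply numerator and denominator by sqrt(2) + 4*sqrt(17).
Denominator becomes -270; numerator becomes 4 + 3*sqrt(2) + 8*sqrt(34) + 12*sqrt(17).

(-12*sqrt(17) - 8*sqrt(34) - 3*sqrt(2) - 4)/270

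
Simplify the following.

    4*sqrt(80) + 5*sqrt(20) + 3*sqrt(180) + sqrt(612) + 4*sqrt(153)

4*sqrt(80) = 16*sqrt(5); 5*sqrt(20) = 10*sqrt(5); 3*sqrt(180) = 18*sqrt(5); sqrt(612) = 6*sqrt(17); 4*sqrt(153) = 12*sqrt(17)

18*sqrt(17) + 44*sqrt(5)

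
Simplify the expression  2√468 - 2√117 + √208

10*√13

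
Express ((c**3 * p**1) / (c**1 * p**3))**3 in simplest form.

c**6/p**6

Inside the bracket: c**2 * (p**-2)
Raise to the power 3: c**6 * (p**-6)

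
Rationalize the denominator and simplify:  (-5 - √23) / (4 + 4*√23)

(-2*√23 - 9)/44

Multiply numerator and denominator by -4*√23 + 4.
Denominator becomes -352; numerator becomes 72 + 16*√23.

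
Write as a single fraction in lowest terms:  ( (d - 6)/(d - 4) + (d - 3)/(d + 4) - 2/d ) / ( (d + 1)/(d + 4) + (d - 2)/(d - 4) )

(2*d**3 - 11*d**2 - 12*d + 32)/(2*d**3 - d**2 - 12*d)

Numerator: (d - 6)/(d - 4) + (d - 3)/(d + 4) - 2/d = (2*d**3 - 11*d**2 - 12*d + 32)/(d**3 - 16*d)
Denominator: (d + 1)/(d + 4) + (d - 2)/(d - 4) = (2*d**2 - d - 12)/(d**2 - 16)
Divide: ((2*d**3 - 11*d**2 - 12*d + 32)/(d**3 - 16*d)) · ((d**2 - 16)/(2*d**2 - d - 12)) = (2*d**3 - 11*d**2 - 12*d + 32)/(2*d**3 - d**2 - 12*d)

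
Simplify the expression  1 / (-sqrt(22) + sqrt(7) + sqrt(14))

(sqrt(22) + 15*sqrt(14) + 29*sqrt(7) + 28*sqrt(11))/391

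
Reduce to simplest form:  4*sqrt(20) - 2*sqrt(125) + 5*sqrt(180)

28*sqrt(5)

4*sqrt(20) = 8*sqrt(5); 2*sqrt(125) = 10*sqrt(5); 5*sqrt(180) = 30*sqrt(5)
Combine: (8 - 10 + 30)·sqrt(5) = 28*sqrt(5)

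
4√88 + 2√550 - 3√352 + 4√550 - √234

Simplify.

4√88 = 8*√22; 2√550 = 10*√22; 3√352 = 12*√22; 4√550 = 20*√22; √234 = 3*√26

-3*√26 + 26*√22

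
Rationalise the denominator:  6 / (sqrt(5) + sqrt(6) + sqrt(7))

Group as (sqrt(6) + sqrt(7)) + sqrt(5); multiply by (sqrt(6) + sqrt(7)) - sqrt(5), then rationalise the remaining surd.

(-3*sqrt(210) + 6*sqrt(7) + 9*sqrt(6) + 12*sqrt(5))/26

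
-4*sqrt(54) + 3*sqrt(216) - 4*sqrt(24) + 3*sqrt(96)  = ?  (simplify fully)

10*sqrt(6)

4*sqrt(54) = 12*sqrt(6); 3*sqrt(216) = 18*sqrt(6); 4*sqrt(24) = 8*sqrt(6); 3*sqrt(96) = 12*sqrt(6)
Combine: (-12 + 18 - 8 + 12)·sqrt(6) = 10*sqrt(6)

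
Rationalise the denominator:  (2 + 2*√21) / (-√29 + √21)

(-√609 - 21 - √29 - √21)/4

Multiply numerator and denominator by √21 + √29.
Denominator becomes -8; numerator becomes 2*√21 + 2*√29 + 42 + 2*√609.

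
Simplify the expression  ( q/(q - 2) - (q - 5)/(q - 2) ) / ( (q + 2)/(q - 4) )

Numerator: q/(q - 2) - (q - 5)/(q - 2) = 5/(q - 2)
Denominator: (q + 2)/(q - 4) = (q + 2)/(q - 4)
Divide: (5/(q - 2)) · ((q - 4)/(q + 2)) = (5*q - 20)/(q² - 4)

(5*q - 20)/(q² - 4)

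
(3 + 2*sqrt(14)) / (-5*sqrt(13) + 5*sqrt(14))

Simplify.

(3*sqrt(13) + 3*sqrt(14) + 2*sqrt(182) + 28)/5

Multiply numerator and denominator by 5*sqrt(13) + 5*sqrt(14).
Denominator becomes 25; numerator becomes 15*sqrt(13) + 15*sqrt(14) + 10*sqrt(182) + 140.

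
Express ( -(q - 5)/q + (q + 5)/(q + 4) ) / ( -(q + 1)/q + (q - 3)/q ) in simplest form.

Numerator: -(q - 5)/q + (q + 5)/(q + 4) = (6*q + 20)/(q**2 + 4*q)
Denominator: -(q + 1)/q + (q - 3)/q = -4/q
Divide: ((6*q + 20)/(q**2 + 4*q)) · (-q/4) = (-3*q - 10)/(2*q + 8)

(-3*q - 10)/(2*q + 8)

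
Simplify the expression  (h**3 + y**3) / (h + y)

Apply the sum-of-cubes factorisation and cancel (h + y).

h**2 - h*y + y**2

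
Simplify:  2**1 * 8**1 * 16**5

2**24

2**1 = 2**1; 8**1 = 2**3; 16**5 = 2**20
Combine exponents: 2**24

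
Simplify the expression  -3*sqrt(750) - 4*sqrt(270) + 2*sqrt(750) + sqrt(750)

3*sqrt(750) = 15*sqrt(30); 4*sqrt(270) = 12*sqrt(30); 2*sqrt(750) = 10*sqrt(30); sqrt(750) = 5*sqrt(30)
Combine: (-15 - 12 + 10 + 5)·sqrt(30) = -12*sqrt(30)

-12*sqrt(30)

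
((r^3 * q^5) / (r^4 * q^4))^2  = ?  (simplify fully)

q^2/r^2

Inside the bracket: (r^-1) * q^1
Raise to the power 2: (r^-2) * q^2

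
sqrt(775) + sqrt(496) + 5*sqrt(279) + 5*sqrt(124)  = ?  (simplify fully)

34*sqrt(31)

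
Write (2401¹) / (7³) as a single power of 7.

7^1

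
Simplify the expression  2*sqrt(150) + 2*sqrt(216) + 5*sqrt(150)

2*sqrt(150) = 10*sqrt(6); 2*sqrt(216) = 12*sqrt(6); 5*sqrt(150) = 25*sqrt(6)
Combine: (10 + 12 + 25)·sqrt(6) = 47*sqrt(6)

47*sqrt(6)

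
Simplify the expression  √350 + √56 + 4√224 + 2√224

√350 = 5*√14; √56 = 2*√14; 4√224 = 16*√14; 2√224 = 8*√14
Combine: (5 + 2 + 16 + 8)·√14 = 31*√14

31*√14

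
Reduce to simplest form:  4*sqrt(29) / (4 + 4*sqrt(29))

(-sqrt(29) + 29)/28

Multiply numerator and denominator by -4*sqrt(29) + 4.
Denominator becomes -448; numerator becomes -464 + 16*sqrt(29).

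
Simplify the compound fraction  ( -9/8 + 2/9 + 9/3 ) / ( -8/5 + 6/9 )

-755/336

Numerator: -9/8 + 2/9 + 9/3 = 151/72
Denominator: -8/5 + 6/9 = -14/15
Divide: (151/72) · (-15/14) = -755/336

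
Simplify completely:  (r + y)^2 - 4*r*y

Expanding gives r^2 - 2*r*y + y^2, a perfect square.

(r - y)^2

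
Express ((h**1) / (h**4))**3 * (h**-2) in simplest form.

Inside the bracket: (h**-3)
Raise to the power 3: (h**-9)
Multiply by (h**-2): add exponents.

h**(-11)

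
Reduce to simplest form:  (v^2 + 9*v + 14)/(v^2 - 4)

Factor: v^2 + 9*v + 14 = (v + 2)*(v + 7);  v^2 - 4 = (v + 2)*(v - 2)
Cancel the common factor (v + 2).

(v + 7)/(v - 2)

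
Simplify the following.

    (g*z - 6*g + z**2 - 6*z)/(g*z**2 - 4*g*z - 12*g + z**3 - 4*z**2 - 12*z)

Factor: g*z - 6*g + z**2 - 6*z = (z - 6)*(g + z);  g*z**2 - 4*g*z - 12*g + z**3 - 4*z**2 - 12*z = (g + z)*(z + 2)*(z - 6)
Cancel the common factors (z - 6), (g + z).

1/(z + 2)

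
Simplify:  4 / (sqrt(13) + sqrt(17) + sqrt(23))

(-8*sqrt(5083) + 28*sqrt(23) + 76*sqrt(17) + 108*sqrt(13))/835

Group as (sqrt(17) + sqrt(23)) + sqrt(13); multiply by (sqrt(17) + sqrt(23)) - sqrt(13), then rationalise the remaining surd.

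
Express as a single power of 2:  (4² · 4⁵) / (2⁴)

2^10

4² = 2^4; 4⁵ = 2^10; 2⁴ = 2^4
Combine exponents: 2^10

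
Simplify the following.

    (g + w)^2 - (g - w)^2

Only the odd-power cross terms survive.

4*g*w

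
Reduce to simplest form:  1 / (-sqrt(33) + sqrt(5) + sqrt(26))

Group as (sqrt(5) + sqrt(26)) - sqrt(33); multiply by (sqrt(5) + sqrt(26)) + sqrt(33), then rationalise the remaining surd.

(sqrt(33) + 6*sqrt(26) + 27*sqrt(5) + sqrt(4290))/258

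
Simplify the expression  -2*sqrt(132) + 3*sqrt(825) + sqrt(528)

15*sqrt(33)

2*sqrt(132) = 4*sqrt(33); 3*sqrt(825) = 15*sqrt(33); sqrt(528) = 4*sqrt(33)
Combine: (-4 + 15 + 4)·sqrt(33) = 15*sqrt(33)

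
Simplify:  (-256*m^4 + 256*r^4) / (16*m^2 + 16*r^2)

-16*m^2 + 16*r^2

Difference of fourth powers: factor out (16*m^2 + 16*r^2).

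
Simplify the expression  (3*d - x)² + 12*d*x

Expanding gives 9*d² + 6*d*x + x², a perfect square.

(3*d + x)²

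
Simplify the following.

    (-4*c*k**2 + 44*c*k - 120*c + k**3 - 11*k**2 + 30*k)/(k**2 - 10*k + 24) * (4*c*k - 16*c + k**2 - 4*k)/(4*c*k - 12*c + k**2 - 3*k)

(-4*c*k + 20*c + k**2 - 5*k)/(k - 3)

Factor: -4*c*k**2 + 44*c*k - 120*c + k**3 - 11*k**2 + 30*k = (k - 6)*(k - 5)*(-4*c + k);  k**2 - 10*k + 24 = (k - 6)*(k - 4);  4*c*k - 16*c + k**2 - 4*k = (k - 4)*(4*c + k);  4*c*k - 12*c + k**2 - 3*k = (4*c + k)*(k - 3)
Cancel the common factors (k - 6), (4*c + k), (k - 4).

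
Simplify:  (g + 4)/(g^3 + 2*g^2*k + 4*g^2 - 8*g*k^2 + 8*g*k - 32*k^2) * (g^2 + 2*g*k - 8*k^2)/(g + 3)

Factor: g^3 + 2*g^2*k + 4*g^2 - 8*g*k^2 + 8*g*k - 32*k^2 = (g + 4*k)*(g - 2*k)*(g + 4);  g^2 + 2*g*k - 8*k^2 = (g + 4*k)*(g - 2*k)
Cancel the common factors (g + 4), (g + 4*k), (g - 2*k).

1/(g + 3)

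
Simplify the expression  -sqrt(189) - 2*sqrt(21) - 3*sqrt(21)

sqrt(189) = 3*sqrt(21); 2*sqrt(21) = 2*sqrt(21); 3*sqrt(21) = 3*sqrt(21)
Combine: (-3 - 2 - 3)·sqrt(21) = -8*sqrt(21)

-8*sqrt(21)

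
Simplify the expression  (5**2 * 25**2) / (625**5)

5**2 = 5**2; 25**2 = 5**4; 625**5 = 5**20
Combine exponents: 5**(-14)

5**(-14)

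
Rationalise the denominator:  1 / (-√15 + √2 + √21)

Group as (√2 + √21) - √15; multiply by (√2 + √21) + √15, then rationalise the remaining surd.

(-4*√15 - 2*√21 + 17*√2 + 3*√70)/52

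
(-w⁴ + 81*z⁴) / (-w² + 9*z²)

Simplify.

w² + 9*z²

-w⁴ + 81*z⁴ factors as (-w + 3*z)*(w + 3*z)*(w² + 9*z²).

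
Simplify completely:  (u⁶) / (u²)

u⁴

Quotient: u⁴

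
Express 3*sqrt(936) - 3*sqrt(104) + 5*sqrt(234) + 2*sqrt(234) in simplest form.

33*sqrt(26)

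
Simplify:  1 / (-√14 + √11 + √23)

(-10*√14 + √23 + 13*√11 + √3542)/306

Group as (√11 + √23) - √14; multiply by (√11 + √23) + √14, then rationalise the remaining surd.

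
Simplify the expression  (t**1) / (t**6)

t**(-5)

Quotient: (t**-5)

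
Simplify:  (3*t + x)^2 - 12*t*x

Expand the square and combine the 12*t*x term.

(3*t - x)^2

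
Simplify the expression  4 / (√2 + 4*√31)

(-2*√2 + 8*√31)/247

Multiply numerator and denominator by -√2 + 4*√31.
Denominator becomes 494; numerator becomes -4*√2 + 16*√31.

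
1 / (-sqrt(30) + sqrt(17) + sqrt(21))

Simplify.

(-4*sqrt(30) + 13*sqrt(21) + 17*sqrt(17) + 3*sqrt(1190))/682

Group as (sqrt(17) + sqrt(21)) - sqrt(30); multiply by (sqrt(17) + sqrt(21)) + sqrt(30), then rationalise the remaining surd.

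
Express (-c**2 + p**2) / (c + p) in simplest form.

Difference of squares: factor out (c + p).

-c + p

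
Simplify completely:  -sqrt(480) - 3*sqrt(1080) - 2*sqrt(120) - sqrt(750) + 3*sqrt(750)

-16*sqrt(30)

sqrt(480) = 4*sqrt(30); 3*sqrt(1080) = 18*sqrt(30); 2*sqrt(120) = 4*sqrt(30); sqrt(750) = 5*sqrt(30); 3*sqrt(750) = 15*sqrt(30)
Combine: (-4 - 18 - 4 - 5 + 15)·sqrt(30) = -16*sqrt(30)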